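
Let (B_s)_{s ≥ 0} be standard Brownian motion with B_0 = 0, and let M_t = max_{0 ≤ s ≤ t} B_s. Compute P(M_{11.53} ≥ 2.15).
P(M_{11.53} ≥ 2.15) = 2·P(B_{11.53} ≥ 2.15) = 2(1 − Φ(2.15/√11.53)) ≈ 0.5266

By the reflection principle for Brownian motion, P(M_t ≥ a) = 2 · P(B_t ≥ a) for a ≥ 0. Since B_t ~ N(0, t), P(B_t ≥ 2.15) = 1 − Φ(2.15/√t) = 1 − Φ(2.15/√11.53) = 1 − Φ(0.6332). So
  P(M_{11.53} ≥ 2.15) = 2(1 − Φ(0.6332)) ≈ 0.5266.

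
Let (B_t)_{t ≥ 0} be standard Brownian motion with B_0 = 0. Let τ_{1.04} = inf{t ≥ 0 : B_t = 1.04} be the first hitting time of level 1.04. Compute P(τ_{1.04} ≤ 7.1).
P(τ_{1.04} ≤ 7.1) = 2(1 − Φ(1.04/√7.1)) = 2(1 − Φ(0.3903)) ≈ 0.6963

By the reflection principle for standard BM, P(τ_b ≤ t) = 2 · P(B_t ≥ b). Since B_t ~ N(0, t), P(B_t ≥ 1.04) = 1 − Φ(1.04/√t) = 1 − Φ(1.04/√7.1) = 1 − Φ(0.3903) ≈ 0.34816. Doubling: P(τ_{1.04} ≤ 7.1) ≈ 2 · 0.34816 = 0.69632 ≈ 0.6963.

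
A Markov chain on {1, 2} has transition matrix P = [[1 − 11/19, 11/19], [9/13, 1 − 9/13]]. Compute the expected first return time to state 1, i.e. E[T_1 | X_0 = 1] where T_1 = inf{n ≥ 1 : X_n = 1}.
E[T_1 | X_0 = 1] = 1/π_1 = 314/171

For an irreducible recurrent Markov chain with stationary distribution π, E[T_i | X_0 = i] = 1/π_i (Kac's formula). Here π_1 = (9/13)/(11/19 + 9/13) = (9/13)/(314/247) = 171/314, so E[T_1 | X_0 = 1] = 1/π_1 = (11/19 + 9/13)/(9/13) = (314/247)/(9/13) = 314/171.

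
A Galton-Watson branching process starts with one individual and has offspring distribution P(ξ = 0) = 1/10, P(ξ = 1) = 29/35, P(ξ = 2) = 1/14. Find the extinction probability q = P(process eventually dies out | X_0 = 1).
q = 1

Mean offspring μ = 0·1/10 + 1·29/35 + 2·1/14 = 34/35 ≤ 1. For μ ≤ 1 with offspring not concentrated at 1, the Galton-Watson process goes extinct almost surely, so q = 1.
(Algebraic check: The pgf is f(s) = 1/10 + 29/35·s + 1/14·s². The extinction probability q is the smallest fixed point of f in [0, 1]. Setting s = f(s):
  1/14·s² + (29/35 − 1)·s + 1/10 = 0
  1/14·s² − (1/10 + 1/14)·s + 1/10 = 0
which factors as (s − 1)·(1/14·s − 1/10) = 0, giving roots s = 1 and s = (1/10)/(1/14) = 7/5. Since 7/5 ≥ 1, the smallest root in [0, 1] is s = 1.)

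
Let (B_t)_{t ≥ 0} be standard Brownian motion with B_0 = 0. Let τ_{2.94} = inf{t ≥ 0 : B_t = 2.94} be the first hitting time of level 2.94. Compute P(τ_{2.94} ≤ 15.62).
P(τ_{2.94} ≤ 15.62) = 2(1 − Φ(2.94/√15.62)) = 2(1 − Φ(0.7439)) ≈ 0.4569

By the reflection principle for standard BM, P(τ_b ≤ t) = 2 · P(B_t ≥ b). Since B_t ~ N(0, t), P(B_t ≥ 2.94) = 1 − Φ(2.94/√t) = 1 − Φ(2.94/√15.62) = 1 − Φ(0.7439) ≈ 0.22847. Doubling: P(τ_{2.94} ≤ 15.62) ≈ 2 · 0.22847 = 0.45694 ≈ 0.4569.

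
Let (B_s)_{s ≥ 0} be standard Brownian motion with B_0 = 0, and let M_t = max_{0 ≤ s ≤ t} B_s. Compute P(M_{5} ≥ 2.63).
P(M_{5} ≥ 2.63) = 2·P(B_{5} ≥ 2.63) = 2(1 − Φ(2.63/√5)) ≈ 0.2395

By the reflection principle for Brownian motion, P(M_t ≥ a) = 2 · P(B_t ≥ a) for a ≥ 0. Since B_t ~ N(0, t), P(B_t ≥ 2.63) = 1 − Φ(2.63/√t) = 1 − Φ(2.63/√5) = 1 − Φ(1.1762). So
  P(M_{5} ≥ 2.63) = 2(1 − Φ(1.1762)) ≈ 0.2395.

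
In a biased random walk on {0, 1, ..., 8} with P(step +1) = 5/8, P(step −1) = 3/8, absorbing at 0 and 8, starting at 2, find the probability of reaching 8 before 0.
P(hit 8 before 0) = (1 − (3/5)^2) / (1 − (3/5)^8) = 15625/24004

Let u_k denote P(reach 8 before 0 | start at k). Boundary: u_0 = 0, u_8 = 1. Recurrence: u_k = 5/8·u_{k+1} + 3/8·u_{k-1} for 1 ≤ k ≤ 7. Try u_k = A + B·r^k with r = q/p = (3/8)/(5/8) = 3/5. Substitution satisfies the recurrence; boundary conditions give:
  u_k = (1 − r^k) / (1 − r^N) = (1 − (3/5)^2) / (1 − (3/5)^8) = 15625/24004.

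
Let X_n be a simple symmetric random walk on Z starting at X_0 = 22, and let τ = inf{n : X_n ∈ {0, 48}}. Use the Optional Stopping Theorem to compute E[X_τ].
E[X_τ] = 22

X_n is a martingale and τ is a bounded-mean stopping time (indeed τ is finite a.s. with bounded expectation since the walk is in a bounded region). By the OST, E[X_τ] = E[X_0] = 22. Equivalently: E[X_τ] = 48 · P(hit 48 first) + 0 · P(hit 0 first) = 48 · (22/48) = 22.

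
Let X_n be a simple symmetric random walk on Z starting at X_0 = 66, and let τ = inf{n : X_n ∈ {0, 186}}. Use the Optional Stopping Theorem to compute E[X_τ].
E[X_τ] = 66

X_n is a martingale and τ is a bounded-mean stopping time (indeed τ is finite a.s. with bounded expectation since the walk is in a bounded region). By the OST, E[X_τ] = E[X_0] = 66. Equivalently: E[X_τ] = 186 · P(hit 186 first) + 0 · P(hit 0 first) = 186 · (66/186) = 66.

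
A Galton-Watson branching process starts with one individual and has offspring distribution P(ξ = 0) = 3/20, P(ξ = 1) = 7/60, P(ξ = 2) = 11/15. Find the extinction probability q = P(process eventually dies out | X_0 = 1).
q = 9/44

The pgf is f(s) = 3/20 + 7/60·s + 11/15·s². The extinction probability q is the smallest fixed point of f in [0, 1]. Setting s = f(s):
  11/15·s² + (7/60 − 1)·s + 3/20 = 0
  11/15·s² − (3/20 + 11/15)·s + 3/20 = 0
which factors as (s − 1)·(11/15·s − 3/20) = 0, giving roots s = 1 and s = (3/20)/(11/15) = 9/44.
Mean offspring μ = 7/60 + 2·11/15 = 19/12 > 1 (supercritical), so q < 1. The extinction probability is the smaller root: q = (3/20)/(11/15) = 9/44.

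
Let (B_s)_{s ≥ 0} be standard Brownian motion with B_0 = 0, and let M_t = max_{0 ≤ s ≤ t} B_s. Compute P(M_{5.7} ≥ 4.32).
P(M_{5.7} ≥ 4.32) = 2·P(B_{5.7} ≥ 4.32) = 2(1 − Φ(4.32/√5.7)) ≈ 0.0704

By the reflection principle for Brownian motion, P(M_t ≥ a) = 2 · P(B_t ≥ a) for a ≥ 0. Since B_t ~ N(0, t), P(B_t ≥ 4.32) = 1 − Φ(4.32/√t) = 1 − Φ(4.32/√5.7) = 1 − Φ(1.8094). So
  P(M_{5.7} ≥ 4.32) = 2(1 − Φ(1.8094)) ≈ 0.0704.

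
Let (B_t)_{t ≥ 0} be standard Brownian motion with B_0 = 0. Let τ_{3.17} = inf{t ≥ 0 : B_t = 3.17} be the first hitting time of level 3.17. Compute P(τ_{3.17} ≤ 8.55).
P(τ_{3.17} ≤ 8.55) = 2(1 − Φ(3.17/√8.55)) = 2(1 − Φ(1.0841)) ≈ 0.2783

By the reflection principle for standard BM, P(τ_b ≤ t) = 2 · P(B_t ≥ b). Since B_t ~ N(0, t), P(B_t ≥ 3.17) = 1 − Φ(3.17/√t) = 1 − Φ(3.17/√8.55) = 1 − Φ(1.0841) ≈ 0.13916. Doubling: P(τ_{3.17} ≤ 8.55) ≈ 2 · 0.13916 = 0.27832 ≈ 0.2783.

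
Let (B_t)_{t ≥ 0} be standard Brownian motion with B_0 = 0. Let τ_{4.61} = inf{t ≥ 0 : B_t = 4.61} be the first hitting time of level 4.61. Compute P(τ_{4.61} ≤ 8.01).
P(τ_{4.61} ≤ 8.01) = 2(1 − Φ(4.61/√8.01)) = 2(1 − Φ(1.6289)) ≈ 0.1033

By the reflection principle for standard BM, P(τ_b ≤ t) = 2 · P(B_t ≥ b). Since B_t ~ N(0, t), P(B_t ≥ 4.61) = 1 − Φ(4.61/√t) = 1 − Φ(4.61/√8.01) = 1 − Φ(1.6289) ≈ 0.05167. Doubling: P(τ_{4.61} ≤ 8.01) ≈ 2 · 0.05167 = 0.10334 ≈ 0.1033.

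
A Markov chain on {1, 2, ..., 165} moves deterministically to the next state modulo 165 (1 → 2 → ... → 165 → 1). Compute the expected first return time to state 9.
E[T_9 | X_0 = 9] = 165

The chain cycles deterministically, so starting at state 9 it returns in exactly 165 steps. Equivalently, the stationary distribution is uniform π_j = 1/165 for every state j, so by Kac's formula E[T_9] = 1/π_9 = 165.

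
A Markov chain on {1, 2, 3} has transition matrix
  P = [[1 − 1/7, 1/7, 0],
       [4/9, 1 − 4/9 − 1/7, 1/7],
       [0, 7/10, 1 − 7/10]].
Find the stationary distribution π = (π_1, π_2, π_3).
π = (1372/1903, 441/1903, 90/1903)

This is a birth-death chain on three states, which satisfies detailed balance: π_1 · P_{12} = π_2 · P_{21} and π_2 · P_{23} = π_3 · P_{32}.
From π_1 · 1/7 = π_2 · 4/9: π_2/π_1 = (1/7)/(4/9) = 9/28.
From π_2 · 1/7 = π_3 · 7/10: π_3/π_2 = (1/7)/(7/10) = 10/49.
Take π_1 proportional to 1; then unnormalized π = (1, 9/28, 45/686). Normalize by dividing by the sum 1903/1372:
  π = (1372/1903, 441/1903, 90/1903).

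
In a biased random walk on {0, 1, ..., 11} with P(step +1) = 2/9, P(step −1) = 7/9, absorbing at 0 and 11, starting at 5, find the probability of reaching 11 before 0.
P(hit 11 before 0) = (1 − (7/2)^5) / (1 − (7/2)^11) = 214720/395464939

Let u_k denote P(reach 11 before 0 | start at k). Boundary: u_0 = 0, u_11 = 1. Recurrence: u_k = 2/9·u_{k+1} + 7/9·u_{k-1} for 1 ≤ k ≤ 10. Try u_k = A + B·r^k with r = q/p = (7/9)/(2/9) = 7/2. Substitution satisfies the recurrence; boundary conditions give:
  u_k = (1 − r^k) / (1 − r^N) = (1 − (7/2)^5) / (1 − (7/2)^11) = 214720/395464939.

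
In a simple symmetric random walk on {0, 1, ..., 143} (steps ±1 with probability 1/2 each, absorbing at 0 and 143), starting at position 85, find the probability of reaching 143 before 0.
P(hit 143 before 0) = 85/143

Let u_k = P(hit 143 before 0 | start at k). Then u_0 = 0, u_143 = 1, and u_k = u_{k-1}/2 + u_{k+1}/2 for 1 ≤ k ≤ 142. This harmonic recurrence is solved by u_k = k/143, giving u_85 = 85/143.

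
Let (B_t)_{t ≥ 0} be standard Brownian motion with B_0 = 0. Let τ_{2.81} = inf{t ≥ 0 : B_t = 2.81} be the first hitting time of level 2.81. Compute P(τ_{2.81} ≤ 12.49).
P(τ_{2.81} ≤ 12.49) = 2(1 − Φ(2.81/√12.49)) = 2(1 − Φ(0.7951)) ≈ 0.4266

By the reflection principle for standard BM, P(τ_b ≤ t) = 2 · P(B_t ≥ b). Since B_t ~ N(0, t), P(B_t ≥ 2.81) = 1 − Φ(2.81/√t) = 1 − Φ(2.81/√12.49) = 1 − Φ(0.7951) ≈ 0.21328. Doubling: P(τ_{2.81} ≤ 12.49) ≈ 2 · 0.21328 = 0.42656 ≈ 0.4266.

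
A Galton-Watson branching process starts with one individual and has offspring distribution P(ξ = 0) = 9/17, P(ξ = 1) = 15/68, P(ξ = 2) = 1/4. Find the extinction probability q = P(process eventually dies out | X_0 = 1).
q = 1

Mean offspring μ = 0·9/17 + 1·15/68 + 2·1/4 = 49/68 ≤ 1. For μ ≤ 1 with offspring not concentrated at 1, the Galton-Watson process goes extinct almost surely, so q = 1.
(Algebraic check: The pgf is f(s) = 9/17 + 15/68·s + 1/4·s². The extinction probability q is the smallest fixed point of f in [0, 1]. Setting s = f(s):
  1/4·s² + (15/68 − 1)·s + 9/17 = 0
  1/4·s² − (9/17 + 1/4)·s + 9/17 = 0
which factors as (s − 1)·(1/4·s − 9/17) = 0, giving roots s = 1 and s = (9/17)/(1/4) = 36/17. Since 36/17 ≥ 1, the smallest root in [0, 1] is s = 1.)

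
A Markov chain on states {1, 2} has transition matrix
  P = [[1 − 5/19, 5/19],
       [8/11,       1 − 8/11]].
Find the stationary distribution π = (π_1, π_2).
π_1 = 152/207, π_2 = 55/207

Solve πP = π with π_1 + π_2 = 1. From πP = π: π_1 · (1 − 5/19) + π_2 · 8/11 = π_1 ⇒ π_2 · 8/11 = π_1 · 5/19 ⇒ π_2/π_1 = (5/19)/(8/11) = 55/152. Together with π_1 + π_2 = 1:
  π_1 = (8/11)/(5/19 + 8/11) = (8/11)/(207/209) = 152/207,
  π_2 = (5/19)/(5/19 + 8/11) = (5/19)/(207/209) = 55/207.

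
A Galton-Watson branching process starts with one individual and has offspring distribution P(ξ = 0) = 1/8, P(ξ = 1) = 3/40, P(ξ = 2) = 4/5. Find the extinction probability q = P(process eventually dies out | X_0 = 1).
q = 5/32

The pgf is f(s) = 1/8 + 3/40·s + 4/5·s². The extinction probability q is the smallest fixed point of f in [0, 1]. Setting s = f(s):
  4/5·s² + (3/40 − 1)·s + 1/8 = 0
  4/5·s² − (1/8 + 4/5)·s + 1/8 = 0
which factors as (s − 1)·(4/5·s − 1/8) = 0, giving roots s = 1 and s = (1/8)/(4/5) = 5/32.
Mean offspring μ = 3/40 + 2·4/5 = 67/40 > 1 (supercritical), so q < 1. The extinction probability is the smaller root: q = (1/8)/(4/5) = 5/32.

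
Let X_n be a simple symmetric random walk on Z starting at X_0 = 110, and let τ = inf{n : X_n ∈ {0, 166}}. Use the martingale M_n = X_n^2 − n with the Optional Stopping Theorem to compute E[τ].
E[τ] = 6160

M_n = X_n^2 − n is a martingale (since E[X_{n+1}^2 | F_n] = X_n^2 + 1). By OST (τ has finite mean in a bounded region), E[M_τ] = E[M_0] = X_0^2 − 0 = 110^2 = 12100. Also E[M_τ] = E[X_τ^2] − E[τ]. The walk exits at 0 or 166, with P(hit 166 first) = 110/166, so E[X_τ^2] = 166^2 · 110/166 + 0 = 18260. Thus E[τ] = E[X_τ^2] − E[M_τ] = 18260 − 12100 = 6160 = 110(166 − 110) = 6160.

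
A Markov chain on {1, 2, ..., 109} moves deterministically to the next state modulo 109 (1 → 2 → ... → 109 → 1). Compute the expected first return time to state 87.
E[T_87 | X_0 = 87] = 109

The chain cycles deterministically, so starting at state 87 it returns in exactly 109 steps. Equivalently, the stationary distribution is uniform π_j = 1/109 for every state j, so by Kac's formula E[T_87] = 1/π_87 = 109.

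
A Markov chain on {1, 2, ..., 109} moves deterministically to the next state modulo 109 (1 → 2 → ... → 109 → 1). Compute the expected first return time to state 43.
E[T_43 | X_0 = 43] = 109

The chain cycles deterministically, so starting at state 43 it returns in exactly 109 steps. Equivalently, the stationary distribution is uniform π_j = 1/109 for every state j, so by Kac's formula E[T_43] = 1/π_43 = 109.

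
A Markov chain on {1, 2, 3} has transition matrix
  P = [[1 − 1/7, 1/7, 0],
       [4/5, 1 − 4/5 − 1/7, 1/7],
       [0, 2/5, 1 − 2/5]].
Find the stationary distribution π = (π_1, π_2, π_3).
π = (392/487, 70/487, 25/487)

This is a birth-death chain on three states, which satisfies detailed balance: π_1 · P_{12} = π_2 · P_{21} and π_2 · P_{23} = π_3 · P_{32}.
From π_1 · 1/7 = π_2 · 4/5: π_2/π_1 = (1/7)/(4/5) = 5/28.
From π_2 · 1/7 = π_3 · 2/5: π_3/π_2 = (1/7)/(2/5) = 5/14.
Take π_1 proportional to 1; then unnormalized π = (1, 5/28, 25/392). Normalize by dividing by the sum 487/392:
  π = (392/487, 70/487, 25/487).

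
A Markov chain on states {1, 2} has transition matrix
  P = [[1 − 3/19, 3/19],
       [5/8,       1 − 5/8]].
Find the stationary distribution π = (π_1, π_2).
π_1 = 95/119, π_2 = 24/119

Solve πP = π with π_1 + π_2 = 1. From πP = π: π_1 · (1 − 3/19) + π_2 · 5/8 = π_1 ⇒ π_2 · 5/8 = π_1 · 3/19 ⇒ π_2/π_1 = (3/19)/(5/8) = 24/95. Together with π_1 + π_2 = 1:
  π_1 = (5/8)/(3/19 + 5/8) = (5/8)/(119/152) = 95/119,
  π_2 = (3/19)/(3/19 + 5/8) = (3/19)/(119/152) = 24/119.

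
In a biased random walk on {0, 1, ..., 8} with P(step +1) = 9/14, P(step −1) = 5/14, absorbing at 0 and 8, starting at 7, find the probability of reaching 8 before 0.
P(hit 8 before 0) = (1 − (5/9)^7) / (1 − (5/9)^8) = 10585899/10664024

Let u_k denote P(reach 8 before 0 | start at k). Boundary: u_0 = 0, u_8 = 1. Recurrence: u_k = 9/14·u_{k+1} + 5/14·u_{k-1} for 1 ≤ k ≤ 7. Try u_k = A + B·r^k with r = q/p = (5/14)/(9/14) = 5/9. Substitution satisfies the recurrence; boundary conditions give:
  u_k = (1 − r^k) / (1 − r^N) = (1 − (5/9)^7) / (1 − (5/9)^8) = 10585899/10664024.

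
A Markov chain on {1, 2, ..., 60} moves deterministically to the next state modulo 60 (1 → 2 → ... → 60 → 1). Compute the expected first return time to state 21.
E[T_21 | X_0 = 21] = 60

The chain cycles deterministically, so starting at state 21 it returns in exactly 60 steps. Equivalently, the stationary distribution is uniform π_j = 1/60 for every state j, so by Kac's formula E[T_21] = 1/π_21 = 60.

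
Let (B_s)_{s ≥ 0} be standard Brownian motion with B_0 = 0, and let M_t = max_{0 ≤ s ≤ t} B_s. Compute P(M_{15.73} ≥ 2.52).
P(M_{15.73} ≥ 2.52) = 2·P(B_{15.73} ≥ 2.52) = 2(1 − Φ(2.52/√15.73)) ≈ 0.5252

By the reflection principle for Brownian motion, P(M_t ≥ a) = 2 · P(B_t ≥ a) for a ≥ 0. Since B_t ~ N(0, t), P(B_t ≥ 2.52) = 1 − Φ(2.52/√t) = 1 − Φ(2.52/√15.73) = 1 − Φ(0.6354). So
  P(M_{15.73} ≥ 2.52) = 2(1 − Φ(0.6354)) ≈ 0.5252.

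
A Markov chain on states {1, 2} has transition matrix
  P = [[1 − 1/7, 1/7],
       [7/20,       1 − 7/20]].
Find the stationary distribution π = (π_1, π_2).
π_1 = 49/69, π_2 = 20/69

Solve πP = π with π_1 + π_2 = 1. From πP = π: π_1 · (1 − 1/7) + π_2 · 7/20 = π_1 ⇒ π_2 · 7/20 = π_1 · 1/7 ⇒ π_2/π_1 = (1/7)/(7/20) = 20/49. Together with π_1 + π_2 = 1:
  π_1 = (7/20)/(1/7 + 7/20) = (7/20)/(69/140) = 49/69,
  π_2 = (1/7)/(1/7 + 7/20) = (1/7)/(69/140) = 20/69.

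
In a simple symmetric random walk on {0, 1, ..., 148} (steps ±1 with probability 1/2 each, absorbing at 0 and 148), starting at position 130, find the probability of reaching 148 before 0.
P(hit 148 before 0) = 130/148 = 65/74

Let u_k = P(hit 148 before 0 | start at k). Then u_0 = 0, u_148 = 1, and u_k = u_{k-1}/2 + u_{k+1}/2 for 1 ≤ k ≤ 147. This harmonic recurrence is solved by u_k = k/148, giving u_130 = 130/148 = 65/74.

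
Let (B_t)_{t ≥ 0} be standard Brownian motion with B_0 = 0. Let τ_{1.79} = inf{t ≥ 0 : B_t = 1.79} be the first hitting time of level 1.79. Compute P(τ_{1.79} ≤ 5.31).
P(τ_{1.79} ≤ 5.31) = 2(1 − Φ(1.79/√5.31)) = 2(1 − Φ(0.7768)) ≈ 0.4373

By the reflection principle for standard BM, P(τ_b ≤ t) = 2 · P(B_t ≥ b). Since B_t ~ N(0, t), P(B_t ≥ 1.79) = 1 − Φ(1.79/√t) = 1 − Φ(1.79/√5.31) = 1 − Φ(0.7768) ≈ 0.21864. Doubling: P(τ_{1.79} ≤ 5.31) ≈ 2 · 0.21864 = 0.43728 ≈ 0.4373.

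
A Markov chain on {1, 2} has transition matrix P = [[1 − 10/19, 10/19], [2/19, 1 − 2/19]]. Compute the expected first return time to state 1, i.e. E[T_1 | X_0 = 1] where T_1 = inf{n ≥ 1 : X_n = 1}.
E[T_1 | X_0 = 1] = 1/π_1 = 6

For an irreducible recurrent Markov chain with stationary distribution π, E[T_i | X_0 = i] = 1/π_i (Kac's formula). Here π_1 = (2/19)/(10/19 + 2/19) = (2/19)/(12/19) = 1/6, so E[T_1 | X_0 = 1] = 1/π_1 = (10/19 + 2/19)/(2/19) = (12/19)/(2/19) = 6.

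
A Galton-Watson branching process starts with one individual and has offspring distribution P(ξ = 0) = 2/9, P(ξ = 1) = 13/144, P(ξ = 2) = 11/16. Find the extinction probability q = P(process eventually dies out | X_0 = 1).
q = 32/99

The pgf is f(s) = 2/9 + 13/144·s + 11/16·s². The extinction probability q is the smallest fixed point of f in [0, 1]. Setting s = f(s):
  11/16·s² + (13/144 − 1)·s + 2/9 = 0
  11/16·s² − (2/9 + 11/16)·s + 2/9 = 0
which factors as (s − 1)·(11/16·s − 2/9) = 0, giving roots s = 1 and s = (2/9)/(11/16) = 32/99.
Mean offspring μ = 13/144 + 2·11/16 = 211/144 > 1 (supercritical), so q < 1. The extinction probability is the smaller root: q = (2/9)/(11/16) = 32/99.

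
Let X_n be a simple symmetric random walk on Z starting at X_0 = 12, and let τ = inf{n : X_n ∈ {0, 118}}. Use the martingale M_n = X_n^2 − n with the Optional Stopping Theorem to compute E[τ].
E[τ] = 1272

M_n = X_n^2 − n is a martingale (since E[X_{n+1}^2 | F_n] = X_n^2 + 1). By OST (τ has finite mean in a bounded region), E[M_τ] = E[M_0] = X_0^2 − 0 = 12^2 = 144. Also E[M_τ] = E[X_τ^2] − E[τ]. The walk exits at 0 or 118, with P(hit 118 first) = 12/118, so E[X_τ^2] = 118^2 · 12/118 + 0 = 1416. Thus E[τ] = E[X_τ^2] − E[M_τ] = 1416 − 144 = 1272 = 12(118 − 12) = 1272.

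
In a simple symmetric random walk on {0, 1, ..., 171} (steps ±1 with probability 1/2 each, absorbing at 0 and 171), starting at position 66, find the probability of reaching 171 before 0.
P(hit 171 before 0) = 66/171 = 22/57

Let u_k = P(hit 171 before 0 | start at k). Then u_0 = 0, u_171 = 1, and u_k = u_{k-1}/2 + u_{k+1}/2 for 1 ≤ k ≤ 170. This harmonic recurrence is solved by u_k = k/171, giving u_66 = 66/171 = 22/57.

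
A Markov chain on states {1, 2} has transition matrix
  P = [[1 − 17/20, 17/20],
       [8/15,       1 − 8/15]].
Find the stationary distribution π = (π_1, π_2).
π_1 = 32/83, π_2 = 51/83

Solve πP = π with π_1 + π_2 = 1. From πP = π: π_1 · (1 − 17/20) + π_2 · 8/15 = π_1 ⇒ π_2 · 8/15 = π_1 · 17/20 ⇒ π_2/π_1 = (17/20)/(8/15) = 51/32. Together with π_1 + π_2 = 1:
  π_1 = (8/15)/(17/20 + 8/15) = (8/15)/(83/60) = 32/83,
  π_2 = (17/20)/(17/20 + 8/15) = (17/20)/(83/60) = 51/83.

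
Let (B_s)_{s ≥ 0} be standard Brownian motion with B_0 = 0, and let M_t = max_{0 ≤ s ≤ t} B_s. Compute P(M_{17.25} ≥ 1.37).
P(M_{17.25} ≥ 1.37) = 2·P(B_{17.25} ≥ 1.37) = 2(1 − Φ(1.37/√17.25)) ≈ 0.7415

By the reflection principle for Brownian motion, P(M_t ≥ a) = 2 · P(B_t ≥ a) for a ≥ 0. Since B_t ~ N(0, t), P(B_t ≥ 1.37) = 1 − Φ(1.37/√t) = 1 − Φ(1.37/√17.25) = 1 − Φ(0.3299). So
  P(M_{17.25} ≥ 1.37) = 2(1 − Φ(0.3299)) ≈ 0.7415.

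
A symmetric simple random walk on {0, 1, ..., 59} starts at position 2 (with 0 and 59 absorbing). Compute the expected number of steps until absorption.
E[τ | X_0 = 2] = 114

Let v_k = E[τ | X_0 = k]. Boundary: v_0 = v_59 = 0. Recurrence: v_k = 1 + (v_{k-1} + v_{k+1})/2 for 1 ≤ k ≤ 58. The particular solution to v_k − (v_{k-1} + v_{k+1})/2 = 1 is v_k = −k^2. Adding homogeneous solution A + B k and matching boundaries gives v_k = k (59 − k). Substituting k = 2: v_2 = 2 · 57 = 114.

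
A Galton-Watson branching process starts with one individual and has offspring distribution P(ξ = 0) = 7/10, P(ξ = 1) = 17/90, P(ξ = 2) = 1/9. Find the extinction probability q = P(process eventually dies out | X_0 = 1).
q = 1

Mean offspring μ = 0·7/10 + 1·17/90 + 2·1/9 = 37/90 ≤ 1. For μ ≤ 1 with offspring not concentrated at 1, the Galton-Watson process goes extinct almost surely, so q = 1.
(Algebraic check: The pgf is f(s) = 7/10 + 17/90·s + 1/9·s². The extinction probability q is the smallest fixed point of f in [0, 1]. Setting s = f(s):
  1/9·s² + (17/90 − 1)·s + 7/10 = 0
  1/9·s² − (7/10 + 1/9)·s + 7/10 = 0
which factors as (s − 1)·(1/9·s − 7/10) = 0, giving roots s = 1 and s = (7/10)/(1/9) = 63/10. Since 63/10 ≥ 1, the smallest root in [0, 1] is s = 1.)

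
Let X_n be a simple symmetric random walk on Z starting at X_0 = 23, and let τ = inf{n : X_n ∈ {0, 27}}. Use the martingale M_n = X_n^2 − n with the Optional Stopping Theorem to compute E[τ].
E[τ] = 92

M_n = X_n^2 − n is a martingale (since E[X_{n+1}^2 | F_n] = X_n^2 + 1). By OST (τ has finite mean in a bounded region), E[M_τ] = E[M_0] = X_0^2 − 0 = 23^2 = 529. Also E[M_τ] = E[X_τ^2] − E[τ]. The walk exits at 0 or 27, with P(hit 27 first) = 23/27, so E[X_τ^2] = 27^2 · 23/27 + 0 = 621. Thus E[τ] = E[X_τ^2] − E[M_τ] = 621 − 529 = 92 = 23(27 − 23) = 92.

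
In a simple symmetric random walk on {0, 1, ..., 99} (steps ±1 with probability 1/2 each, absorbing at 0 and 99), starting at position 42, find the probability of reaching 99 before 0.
P(hit 99 before 0) = 42/99 = 14/33

Let u_k = P(hit 99 before 0 | start at k). Then u_0 = 0, u_99 = 1, and u_k = u_{k-1}/2 + u_{k+1}/2 for 1 ≤ k ≤ 98. This harmonic recurrence is solved by u_k = k/99, giving u_42 = 42/99 = 14/33.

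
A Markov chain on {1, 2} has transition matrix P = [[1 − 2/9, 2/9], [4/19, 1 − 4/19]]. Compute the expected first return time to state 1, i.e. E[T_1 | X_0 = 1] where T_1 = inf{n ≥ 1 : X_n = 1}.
E[T_1 | X_0 = 1] = 1/π_1 = 37/18

For an irreducible recurrent Markov chain with stationary distribution π, E[T_i | X_0 = i] = 1/π_i (Kac's formula). Here π_1 = (4/19)/(2/9 + 4/19) = (4/19)/(74/171) = 18/37, so E[T_1 | X_0 = 1] = 1/π_1 = (2/9 + 4/19)/(4/19) = (74/171)/(4/19) = 37/18.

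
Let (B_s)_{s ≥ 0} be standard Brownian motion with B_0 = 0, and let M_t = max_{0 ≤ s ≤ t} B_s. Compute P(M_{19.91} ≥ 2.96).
P(M_{19.91} ≥ 2.96) = 2·P(B_{19.91} ≥ 2.96) = 2(1 − Φ(2.96/√19.91)) ≈ 0.5071

By the reflection principle for Brownian motion, P(M_t ≥ a) = 2 · P(B_t ≥ a) for a ≥ 0. Since B_t ~ N(0, t), P(B_t ≥ 2.96) = 1 − Φ(2.96/√t) = 1 − Φ(2.96/√19.91) = 1 − Φ(0.6634). So
  P(M_{19.91} ≥ 2.96) = 2(1 − Φ(0.6634)) ≈ 0.5071.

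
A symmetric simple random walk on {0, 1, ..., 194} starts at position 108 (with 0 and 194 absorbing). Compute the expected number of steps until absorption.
E[τ | X_0 = 108] = 9288

Let v_k = E[τ | X_0 = k]. Boundary: v_0 = v_194 = 0. Recurrence: v_k = 1 + (v_{k-1} + v_{k+1})/2 for 1 ≤ k ≤ 193. The particular solution to v_k − (v_{k-1} + v_{k+1})/2 = 1 is v_k = −k^2. Adding homogeneous solution A + B k and matching boundaries gives v_k = k (194 − k). Substituting k = 108: v_108 = 108 · 86 = 9288.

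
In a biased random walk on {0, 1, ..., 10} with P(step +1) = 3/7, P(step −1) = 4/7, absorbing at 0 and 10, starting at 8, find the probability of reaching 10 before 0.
P(hit 10 before 0) = (1 − (4/3)^8) / (1 − (4/3)^10) = 75825/141361

Let u_k denote P(reach 10 before 0 | start at k). Boundary: u_0 = 0, u_10 = 1. Recurrence: u_k = 3/7·u_{k+1} + 4/7·u_{k-1} for 1 ≤ k ≤ 9. Try u_k = A + B·r^k with r = q/p = (4/7)/(3/7) = 4/3. Substitution satisfies the recurrence; boundary conditions give:
  u_k = (1 − r^k) / (1 − r^N) = (1 − (4/3)^8) / (1 − (4/3)^10) = 75825/141361.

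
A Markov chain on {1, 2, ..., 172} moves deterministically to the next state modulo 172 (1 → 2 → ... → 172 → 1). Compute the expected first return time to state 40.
E[T_40 | X_0 = 40] = 172

The chain cycles deterministically, so starting at state 40 it returns in exactly 172 steps. Equivalently, the stationary distribution is uniform π_j = 1/172 for every state j, so by Kac's formula E[T_40] = 1/π_40 = 172.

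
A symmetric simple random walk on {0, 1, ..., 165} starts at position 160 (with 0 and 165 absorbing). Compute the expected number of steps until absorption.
E[τ | X_0 = 160] = 800

Let v_k = E[τ | X_0 = k]. Boundary: v_0 = v_165 = 0. Recurrence: v_k = 1 + (v_{k-1} + v_{k+1})/2 for 1 ≤ k ≤ 164. The particular solution to v_k − (v_{k-1} + v_{k+1})/2 = 1 is v_k = −k^2. Adding homogeneous solution A + B k and matching boundaries gives v_k = k (165 − k). Substituting k = 160: v_160 = 160 · 5 = 800.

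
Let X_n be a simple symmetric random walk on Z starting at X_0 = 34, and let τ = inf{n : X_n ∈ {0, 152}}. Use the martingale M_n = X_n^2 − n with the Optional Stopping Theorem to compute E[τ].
E[τ] = 4012

M_n = X_n^2 − n is a martingale (since E[X_{n+1}^2 | F_n] = X_n^2 + 1). By OST (τ has finite mean in a bounded region), E[M_τ] = E[M_0] = X_0^2 − 0 = 34^2 = 1156. Also E[M_τ] = E[X_τ^2] − E[τ]. The walk exits at 0 or 152, with P(hit 152 first) = 34/152, so E[X_τ^2] = 152^2 · 34/152 + 0 = 5168. Thus E[τ] = E[X_τ^2] − E[M_τ] = 5168 − 1156 = 4012 = 34(152 − 34) = 4012.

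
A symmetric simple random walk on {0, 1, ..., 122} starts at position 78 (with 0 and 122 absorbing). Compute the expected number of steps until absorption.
E[τ | X_0 = 78] = 3432

Let v_k = E[τ | X_0 = k]. Boundary: v_0 = v_122 = 0. Recurrence: v_k = 1 + (v_{k-1} + v_{k+1})/2 for 1 ≤ k ≤ 121. The particular solution to v_k − (v_{k-1} + v_{k+1})/2 = 1 is v_k = −k^2. Adding homogeneous solution A + B k and matching boundaries gives v_k = k (122 − k). Substituting k = 78: v_78 = 78 · 44 = 3432.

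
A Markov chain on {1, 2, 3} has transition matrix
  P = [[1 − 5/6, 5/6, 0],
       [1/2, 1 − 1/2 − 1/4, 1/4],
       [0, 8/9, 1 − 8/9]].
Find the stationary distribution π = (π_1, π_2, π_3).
π = (96/301, 160/301, 45/301)

This is a birth-death chain on three states, which satisfies detailed balance: π_1 · P_{12} = π_2 · P_{21} and π_2 · P_{23} = π_3 · P_{32}.
From π_1 · 5/6 = π_2 · 1/2: π_2/π_1 = (5/6)/(1/2) = 5/3.
From π_2 · 1/4 = π_3 · 8/9: π_3/π_2 = (1/4)/(8/9) = 9/32.
Take π_1 proportional to 1; then unnormalized π = (1, 5/3, 15/32). Normalize by dividing by the sum 301/96:
  π = (96/301, 160/301, 45/301).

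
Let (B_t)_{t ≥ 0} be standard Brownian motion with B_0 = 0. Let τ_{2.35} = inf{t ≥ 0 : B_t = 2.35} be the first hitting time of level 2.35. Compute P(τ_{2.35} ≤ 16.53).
P(τ_{2.35} ≤ 16.53) = 2(1 − Φ(2.35/√16.53)) = 2(1 − Φ(0.5780)) ≈ 0.5633

By the reflection principle for standard BM, P(τ_b ≤ t) = 2 · P(B_t ≥ b). Since B_t ~ N(0, t), P(B_t ≥ 2.35) = 1 − Φ(2.35/√t) = 1 − Φ(2.35/√16.53) = 1 − Φ(0.5780) ≈ 0.28163. Doubling: P(τ_{2.35} ≤ 16.53) ≈ 2 · 0.28163 = 0.56326 ≈ 0.5633.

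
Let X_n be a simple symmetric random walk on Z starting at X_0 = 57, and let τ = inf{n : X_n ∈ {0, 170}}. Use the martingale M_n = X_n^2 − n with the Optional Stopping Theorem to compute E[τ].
E[τ] = 6441

M_n = X_n^2 − n is a martingale (since E[X_{n+1}^2 | F_n] = X_n^2 + 1). By OST (τ has finite mean in a bounded region), E[M_τ] = E[M_0] = X_0^2 − 0 = 57^2 = 3249. Also E[M_τ] = E[X_τ^2] − E[τ]. The walk exits at 0 or 170, with P(hit 170 first) = 57/170, so E[X_τ^2] = 170^2 · 57/170 + 0 = 9690. Thus E[τ] = E[X_τ^2] − E[M_τ] = 9690 − 3249 = 6441 = 57(170 − 57) = 6441.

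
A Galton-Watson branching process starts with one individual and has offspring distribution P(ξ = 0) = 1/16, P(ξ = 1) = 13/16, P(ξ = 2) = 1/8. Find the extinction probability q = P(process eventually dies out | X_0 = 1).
q = 1/2

The pgf is f(s) = 1/16 + 13/16·s + 1/8·s². The extinction probability q is the smallest fixed point of f in [0, 1]. Setting s = f(s):
  1/8·s² + (13/16 − 1)·s + 1/16 = 0
  1/8·s² − (1/16 + 1/8)·s + 1/16 = 0
which factors as (s − 1)·(1/8·s − 1/16) = 0, giving roots s = 1 and s = (1/16)/(1/8) = 1/2.
Mean offspring μ = 13/16 + 2·1/8 = 17/16 > 1 (supercritical), so q < 1. The extinction probability is the smaller root: q = (1/16)/(1/8) = 1/2.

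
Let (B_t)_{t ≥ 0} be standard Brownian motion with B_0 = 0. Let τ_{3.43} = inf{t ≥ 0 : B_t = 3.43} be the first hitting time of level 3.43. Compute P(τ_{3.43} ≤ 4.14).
P(τ_{3.43} ≤ 4.14) = 2(1 − Φ(3.43/√4.14)) = 2(1 − Φ(1.6858)) ≈ 0.0918

By the reflection principle for standard BM, P(τ_b ≤ t) = 2 · P(B_t ≥ b). Since B_t ~ N(0, t), P(B_t ≥ 3.43) = 1 − Φ(3.43/√t) = 1 − Φ(3.43/√4.14) = 1 − Φ(1.6858) ≈ 0.04592. Doubling: P(τ_{3.43} ≤ 4.14) ≈ 2 · 0.04592 = 0.09184 ≈ 0.0918.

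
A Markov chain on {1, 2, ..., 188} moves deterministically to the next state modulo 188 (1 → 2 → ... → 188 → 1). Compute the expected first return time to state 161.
E[T_161 | X_0 = 161] = 188

The chain cycles deterministically, so starting at state 161 it returns in exactly 188 steps. Equivalently, the stationary distribution is uniform π_j = 1/188 for every state j, so by Kac's formula E[T_161] = 1/π_161 = 188.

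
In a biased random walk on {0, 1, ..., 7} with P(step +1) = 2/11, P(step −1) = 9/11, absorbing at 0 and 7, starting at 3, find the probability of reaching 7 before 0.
P(hit 7 before 0) = (1 − (9/2)^3) / (1 − (9/2)^7) = 1648/683263

Let u_k denote P(reach 7 before 0 | start at k). Boundary: u_0 = 0, u_7 = 1. Recurrence: u_k = 2/11·u_{k+1} + 9/11·u_{k-1} for 1 ≤ k ≤ 6. Try u_k = A + B·r^k with r = q/p = (9/11)/(2/11) = 9/2. Substitution satisfies the recurrence; boundary conditions give:
  u_k = (1 − r^k) / (1 − r^N) = (1 − (9/2)^3) / (1 − (9/2)^7) = 1648/683263.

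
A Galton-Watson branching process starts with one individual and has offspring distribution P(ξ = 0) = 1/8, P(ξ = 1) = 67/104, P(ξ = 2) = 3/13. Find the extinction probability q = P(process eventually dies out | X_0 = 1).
q = 13/24

The pgf is f(s) = 1/8 + 67/104·s + 3/13·s². The extinction probability q is the smallest fixed point of f in [0, 1]. Setting s = f(s):
  3/13·s² + (67/104 − 1)·s + 1/8 = 0
  3/13·s² − (1/8 + 3/13)·s + 1/8 = 0
which factors as (s − 1)·(3/13·s − 1/8) = 0, giving roots s = 1 and s = (1/8)/(3/13) = 13/24.
Mean offspring μ = 67/104 + 2·3/13 = 115/104 > 1 (supercritical), so q < 1. The extinction probability is the smaller root: q = (1/8)/(3/13) = 13/24.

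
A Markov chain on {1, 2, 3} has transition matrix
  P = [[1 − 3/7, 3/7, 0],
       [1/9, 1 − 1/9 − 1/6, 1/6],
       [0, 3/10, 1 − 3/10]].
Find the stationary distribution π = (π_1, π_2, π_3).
π = (1/7, 27/49, 15/49)

This is a birth-death chain on three states, which satisfies detailed balance: π_1 · P_{12} = π_2 · P_{21} and π_2 · P_{23} = π_3 · P_{32}.
From π_1 · 3/7 = π_2 · 1/9: π_2/π_1 = (3/7)/(1/9) = 27/7.
From π_2 · 1/6 = π_3 · 3/10: π_3/π_2 = (1/6)/(3/10) = 5/9.
Take π_1 proportional to 1; then unnormalized π = (1, 27/7, 15/7). Normalize by dividing by the sum 7:
  π = (1/7, 27/49, 15/49).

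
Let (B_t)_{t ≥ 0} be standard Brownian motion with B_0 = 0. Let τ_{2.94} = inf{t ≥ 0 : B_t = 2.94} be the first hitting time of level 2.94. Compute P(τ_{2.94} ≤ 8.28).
P(τ_{2.94} ≤ 8.28) = 2(1 − Φ(2.94/√8.28)) = 2(1 − Φ(1.0217)) ≈ 0.3069

By the reflection principle for standard BM, P(τ_b ≤ t) = 2 · P(B_t ≥ b). Since B_t ~ N(0, t), P(B_t ≥ 2.94) = 1 − Φ(2.94/√t) = 1 − Φ(2.94/√8.28) = 1 − Φ(1.0217) ≈ 0.15346. Doubling: P(τ_{2.94} ≤ 8.28) ≈ 2 · 0.15346 = 0.30692 ≈ 0.3069.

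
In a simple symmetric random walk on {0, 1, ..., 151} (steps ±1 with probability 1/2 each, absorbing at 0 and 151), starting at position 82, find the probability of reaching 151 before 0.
P(hit 151 before 0) = 82/151

Let u_k = P(hit 151 before 0 | start at k). Then u_0 = 0, u_151 = 1, and u_k = u_{k-1}/2 + u_{k+1}/2 for 1 ≤ k ≤ 150. This harmonic recurrence is solved by u_k = k/151, giving u_82 = 82/151.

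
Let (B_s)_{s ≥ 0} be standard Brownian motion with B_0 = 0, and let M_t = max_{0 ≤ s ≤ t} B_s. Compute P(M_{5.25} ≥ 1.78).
P(M_{5.25} ≥ 1.78) = 2·P(B_{5.25} ≥ 1.78) = 2(1 − Φ(1.78/√5.25)) ≈ 0.4372

By the reflection principle for Brownian motion, P(M_t ≥ a) = 2 · P(B_t ≥ a) for a ≥ 0. Since B_t ~ N(0, t), P(B_t ≥ 1.78) = 1 − Φ(1.78/√t) = 1 − Φ(1.78/√5.25) = 1 − Φ(0.7769). So
  P(M_{5.25} ≥ 1.78) = 2(1 − Φ(0.7769)) ≈ 0.4372.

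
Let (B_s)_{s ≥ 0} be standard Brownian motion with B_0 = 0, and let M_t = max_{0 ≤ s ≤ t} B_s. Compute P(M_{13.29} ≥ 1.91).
P(M_{13.29} ≥ 1.91) = 2·P(B_{13.29} ≥ 1.91) = 2(1 − Φ(1.91/√13.29)) ≈ 0.6003

By the reflection principle for Brownian motion, P(M_t ≥ a) = 2 · P(B_t ≥ a) for a ≥ 0. Since B_t ~ N(0, t), P(B_t ≥ 1.91) = 1 − Φ(1.91/√t) = 1 − Φ(1.91/√13.29) = 1 − Φ(0.5239). So
  P(M_{13.29} ≥ 1.91) = 2(1 − Φ(0.5239)) ≈ 0.6003.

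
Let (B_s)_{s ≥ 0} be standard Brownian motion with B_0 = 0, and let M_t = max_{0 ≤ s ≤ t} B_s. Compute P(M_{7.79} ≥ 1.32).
P(M_{7.79} ≥ 1.32) = 2·P(B_{7.79} ≥ 1.32) = 2(1 − Φ(1.32/√7.79)) ≈ 0.6363

By the reflection principle for Brownian motion, P(M_t ≥ a) = 2 · P(B_t ≥ a) for a ≥ 0. Since B_t ~ N(0, t), P(B_t ≥ 1.32) = 1 − Φ(1.32/√t) = 1 − Φ(1.32/√7.79) = 1 − Φ(0.4729). So
  P(M_{7.79} ≥ 1.32) = 2(1 − Φ(0.4729)) ≈ 0.6363.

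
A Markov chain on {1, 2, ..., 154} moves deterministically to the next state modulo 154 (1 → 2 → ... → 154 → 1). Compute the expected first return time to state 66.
E[T_66 | X_0 = 66] = 154

The chain cycles deterministically, so starting at state 66 it returns in exactly 154 steps. Equivalently, the stationary distribution is uniform π_j = 1/154 for every state j, so by Kac's formula E[T_66] = 1/π_66 = 154.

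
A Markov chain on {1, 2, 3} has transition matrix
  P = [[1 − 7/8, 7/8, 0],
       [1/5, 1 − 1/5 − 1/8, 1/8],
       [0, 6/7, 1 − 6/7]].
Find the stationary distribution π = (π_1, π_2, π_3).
π = (384/2309, 1680/2309, 245/2309)

This is a birth-death chain on three states, which satisfies detailed balance: π_1 · P_{12} = π_2 · P_{21} and π_2 · P_{23} = π_3 · P_{32}.
From π_1 · 7/8 = π_2 · 1/5: π_2/π_1 = (7/8)/(1/5) = 35/8.
From π_2 · 1/8 = π_3 · 6/7: π_3/π_2 = (1/8)/(6/7) = 7/48.
Take π_1 proportional to 1; then unnormalized π = (1, 35/8, 245/384). Normalize by dividing by the sum 2309/384:
  π = (384/2309, 1680/2309, 245/2309).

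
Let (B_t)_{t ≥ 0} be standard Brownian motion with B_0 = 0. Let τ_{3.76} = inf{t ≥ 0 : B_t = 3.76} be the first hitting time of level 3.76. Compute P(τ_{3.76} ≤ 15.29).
P(τ_{3.76} ≤ 15.29) = 2(1 − Φ(3.76/√15.29)) = 2(1 − Φ(0.9616)) ≈ 0.3363

By the reflection principle for standard BM, P(τ_b ≤ t) = 2 · P(B_t ≥ b). Since B_t ~ N(0, t), P(B_t ≥ 3.76) = 1 − Φ(3.76/√t) = 1 − Φ(3.76/√15.29) = 1 − Φ(0.9616) ≈ 0.16813. Doubling: P(τ_{3.76} ≤ 15.29) ≈ 2 · 0.16813 = 0.33626 ≈ 0.3363.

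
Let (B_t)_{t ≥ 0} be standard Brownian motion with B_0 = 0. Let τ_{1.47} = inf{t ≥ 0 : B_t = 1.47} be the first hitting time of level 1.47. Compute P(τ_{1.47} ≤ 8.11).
P(τ_{1.47} ≤ 8.11) = 2(1 − Φ(1.47/√8.11)) = 2(1 − Φ(0.5162)) ≈ 0.6057

By the reflection principle for standard BM, P(τ_b ≤ t) = 2 · P(B_t ≥ b). Since B_t ~ N(0, t), P(B_t ≥ 1.47) = 1 − Φ(1.47/√t) = 1 − Φ(1.47/√8.11) = 1 − Φ(0.5162) ≈ 0.30286. Doubling: P(τ_{1.47} ≤ 8.11) ≈ 2 · 0.30286 = 0.60572 ≈ 0.6057.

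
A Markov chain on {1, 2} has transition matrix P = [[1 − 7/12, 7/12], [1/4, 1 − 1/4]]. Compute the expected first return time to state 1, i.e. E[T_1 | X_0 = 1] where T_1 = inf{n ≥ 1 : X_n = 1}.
E[T_1 | X_0 = 1] = 1/π_1 = 10/3

For an irreducible recurrent Markov chain with stationary distribution π, E[T_i | X_0 = i] = 1/π_i (Kac's formula). Here π_1 = (1/4)/(7/12 + 1/4) = (1/4)/(5/6) = 3/10, so E[T_1 | X_0 = 1] = 1/π_1 = (7/12 + 1/4)/(1/4) = (5/6)/(1/4) = 10/3.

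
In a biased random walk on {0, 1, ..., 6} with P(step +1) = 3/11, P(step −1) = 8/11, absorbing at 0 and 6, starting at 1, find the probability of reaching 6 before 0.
P(hit 6 before 0) = (1 − (8/3)^1) / (1 − (8/3)^6) = 243/52283

Let u_k denote P(reach 6 before 0 | start at k). Boundary: u_0 = 0, u_6 = 1. Recurrence: u_k = 3/11·u_{k+1} + 8/11·u_{k-1} for 1 ≤ k ≤ 5. Try u_k = A + B·r^k with r = q/p = (8/11)/(3/11) = 8/3. Substitution satisfies the recurrence; boundary conditions give:
  u_k = (1 − r^k) / (1 − r^N) = (1 − (8/3)^1) / (1 − (8/3)^6) = 243/52283.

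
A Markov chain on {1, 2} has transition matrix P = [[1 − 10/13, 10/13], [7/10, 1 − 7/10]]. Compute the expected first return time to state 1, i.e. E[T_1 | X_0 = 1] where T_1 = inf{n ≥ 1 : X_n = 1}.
E[T_1 | X_0 = 1] = 1/π_1 = 191/91

For an irreducible recurrent Markov chain with stationary distribution π, E[T_i | X_0 = i] = 1/π_i (Kac's formula). Here π_1 = (7/10)/(10/13 + 7/10) = (7/10)/(191/130) = 91/191, so E[T_1 | X_0 = 1] = 1/π_1 = (10/13 + 7/10)/(7/10) = (191/130)/(7/10) = 191/91.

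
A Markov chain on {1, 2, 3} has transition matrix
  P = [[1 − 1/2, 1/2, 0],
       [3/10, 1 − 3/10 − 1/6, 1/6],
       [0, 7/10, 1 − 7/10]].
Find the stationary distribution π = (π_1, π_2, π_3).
π = (63/193, 105/193, 25/193)

This is a birth-death chain on three states, which satisfies detailed balance: π_1 · P_{12} = π_2 · P_{21} and π_2 · P_{23} = π_3 · P_{32}.
From π_1 · 1/2 = π_2 · 3/10: π_2/π_1 = (1/2)/(3/10) = 5/3.
From π_2 · 1/6 = π_3 · 7/10: π_3/π_2 = (1/6)/(7/10) = 5/21.
Take π_1 proportional to 1; then unnormalized π = (1, 5/3, 25/63). Normalize by dividing by the sum 193/63:
  π = (63/193, 105/193, 25/193).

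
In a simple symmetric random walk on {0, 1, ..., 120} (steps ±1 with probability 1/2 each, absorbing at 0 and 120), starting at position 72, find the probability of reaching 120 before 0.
P(hit 120 before 0) = 72/120 = 3/5

Let u_k = P(hit 120 before 0 | start at k). Then u_0 = 0, u_120 = 1, and u_k = u_{k-1}/2 + u_{k+1}/2 for 1 ≤ k ≤ 119. This harmonic recurrence is solved by u_k = k/120, giving u_72 = 72/120 = 3/5.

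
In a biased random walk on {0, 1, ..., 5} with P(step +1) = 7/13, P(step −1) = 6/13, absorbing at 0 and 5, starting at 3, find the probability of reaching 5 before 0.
P(hit 5 before 0) = (1 − (6/7)^3) / (1 − (6/7)^5) = 6223/9031

Let u_k denote P(reach 5 before 0 | start at k). Boundary: u_0 = 0, u_5 = 1. Recurrence: u_k = 7/13·u_{k+1} + 6/13·u_{k-1} for 1 ≤ k ≤ 4. Try u_k = A + B·r^k with r = q/p = (6/13)/(7/13) = 6/7. Substitution satisfies the recurrence; boundary conditions give:
  u_k = (1 − r^k) / (1 − r^N) = (1 − (6/7)^3) / (1 − (6/7)^5) = 6223/9031.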